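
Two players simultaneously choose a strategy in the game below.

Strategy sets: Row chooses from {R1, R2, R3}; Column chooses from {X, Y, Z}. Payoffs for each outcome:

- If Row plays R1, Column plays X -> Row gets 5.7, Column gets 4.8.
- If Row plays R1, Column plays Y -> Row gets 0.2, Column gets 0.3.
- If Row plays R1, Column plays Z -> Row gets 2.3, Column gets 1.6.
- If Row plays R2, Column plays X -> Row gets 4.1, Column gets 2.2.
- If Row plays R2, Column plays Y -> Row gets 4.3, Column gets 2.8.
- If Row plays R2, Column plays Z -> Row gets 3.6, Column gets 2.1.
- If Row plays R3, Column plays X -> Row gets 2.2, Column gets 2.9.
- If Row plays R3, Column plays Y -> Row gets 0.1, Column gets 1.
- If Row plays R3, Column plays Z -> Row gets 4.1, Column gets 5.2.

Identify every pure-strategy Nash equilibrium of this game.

For each strategy profile, look for a profitable unilateral deviation.
(R1, X): Row gets 5.7, best alternative 4.1; Column gets 4.8, best alternative 1.6. No profitable deviation — NE.
(R1, Y): Row can switch to R2 (0.2 → 4.3). Not NE.
(R1, Z): Row can switch to R2 (2.3 → 3.6). Not NE.
(R2, X): Row can switch to R1 (4.1 → 5.7). Not NE.
(R2, Y): Row gets 4.3, best alternative 0.2; Column gets 2.8, best alternative 2.2. No profitable deviation — NE.
(R2, Z): Row can switch to R3 (3.6 → 4.1). Not NE.
(R3, X): Row can switch to R1 (2.2 → 5.7). Not NE.
(R3, Y): Row can switch to R1 (0.1 → 0.2). Not NE.
(R3, Z): Row gets 4.1, best alternative 3.6; Column gets 5.2, best alternative 2.9. No profitable deviation — NE.

The pure Nash equilibria are (R1, X) and (R2, Y) and (R3, Z).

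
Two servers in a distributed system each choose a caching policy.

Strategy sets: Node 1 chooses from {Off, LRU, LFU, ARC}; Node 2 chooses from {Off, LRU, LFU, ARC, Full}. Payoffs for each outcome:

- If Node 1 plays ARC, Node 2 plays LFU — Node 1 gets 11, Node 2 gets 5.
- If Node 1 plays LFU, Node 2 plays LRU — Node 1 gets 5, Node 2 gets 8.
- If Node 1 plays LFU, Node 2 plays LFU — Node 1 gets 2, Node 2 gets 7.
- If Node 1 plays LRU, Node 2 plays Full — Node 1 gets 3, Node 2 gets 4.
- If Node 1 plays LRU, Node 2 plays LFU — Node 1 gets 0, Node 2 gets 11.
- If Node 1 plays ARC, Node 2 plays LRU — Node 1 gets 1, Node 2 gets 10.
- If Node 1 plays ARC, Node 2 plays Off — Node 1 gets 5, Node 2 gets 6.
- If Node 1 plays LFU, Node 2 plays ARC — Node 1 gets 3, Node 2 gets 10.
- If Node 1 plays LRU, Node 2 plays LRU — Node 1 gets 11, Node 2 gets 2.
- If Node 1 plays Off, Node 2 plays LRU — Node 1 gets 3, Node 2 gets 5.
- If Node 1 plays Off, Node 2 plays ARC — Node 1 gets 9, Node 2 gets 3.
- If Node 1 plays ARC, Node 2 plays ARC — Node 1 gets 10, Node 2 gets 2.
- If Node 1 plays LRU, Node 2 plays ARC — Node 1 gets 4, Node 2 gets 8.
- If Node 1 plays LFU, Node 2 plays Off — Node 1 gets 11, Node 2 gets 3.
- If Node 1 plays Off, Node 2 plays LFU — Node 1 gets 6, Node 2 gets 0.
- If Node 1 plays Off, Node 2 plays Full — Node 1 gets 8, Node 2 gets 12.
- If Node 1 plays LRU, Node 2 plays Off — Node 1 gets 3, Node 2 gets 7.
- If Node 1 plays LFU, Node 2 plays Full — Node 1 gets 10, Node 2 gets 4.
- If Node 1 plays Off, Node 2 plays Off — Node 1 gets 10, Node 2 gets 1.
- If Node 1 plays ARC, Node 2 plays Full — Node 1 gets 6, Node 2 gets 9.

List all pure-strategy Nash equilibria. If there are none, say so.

Node 1 against Off: payoffs 10, 3, 11, 5 → best response LFU.
Node 1 against LRU: payoffs 3, 11, 5, 1 → best response LRU.
Node 1 against LFU: payoffs 6, 0, 2, 11 → best response ARC.
Node 1 against ARC: payoffs 9, 4, 3, 10 → best response ARC.
Node 1 against Full: payoffs 8, 3, 10, 6 → best response LFU.
Node 2 against Off: payoffs 1, 5, 0, 3, 12 → best response Full.
Node 2 against LRU: payoffs 7, 2, 11, 8, 4 → best response LFU.
Node 2 against LFU: payoffs 3, 8, 7, 10, 4 → best response ARC.
Node 2 against ARC: payoffs 6, 10, 5, 2, 9 → best response LRU.
No profile is a mutual best response for all players.

none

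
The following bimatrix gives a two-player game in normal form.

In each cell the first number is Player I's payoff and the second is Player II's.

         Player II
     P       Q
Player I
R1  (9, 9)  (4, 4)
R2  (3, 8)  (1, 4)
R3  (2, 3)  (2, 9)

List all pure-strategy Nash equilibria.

Pure NE: (R1, P)

(R1, P): Player I gets 9, best alternative 3; Player II gets 9, best alternative 4. No profitable deviation — NE.
(R1, Q): Player II can switch to P (4 → 9). Not NE.
(R2, P): Player I can switch to R1 (3 → 9). Not NE.
(R2, Q): Player I can switch to R1 (1 → 4). Not NE.
(R3, P): Player I can switch to R1 (2 → 9). Not NE.
(R3, Q): Player I can switch to R1 (2 → 4). Not NE.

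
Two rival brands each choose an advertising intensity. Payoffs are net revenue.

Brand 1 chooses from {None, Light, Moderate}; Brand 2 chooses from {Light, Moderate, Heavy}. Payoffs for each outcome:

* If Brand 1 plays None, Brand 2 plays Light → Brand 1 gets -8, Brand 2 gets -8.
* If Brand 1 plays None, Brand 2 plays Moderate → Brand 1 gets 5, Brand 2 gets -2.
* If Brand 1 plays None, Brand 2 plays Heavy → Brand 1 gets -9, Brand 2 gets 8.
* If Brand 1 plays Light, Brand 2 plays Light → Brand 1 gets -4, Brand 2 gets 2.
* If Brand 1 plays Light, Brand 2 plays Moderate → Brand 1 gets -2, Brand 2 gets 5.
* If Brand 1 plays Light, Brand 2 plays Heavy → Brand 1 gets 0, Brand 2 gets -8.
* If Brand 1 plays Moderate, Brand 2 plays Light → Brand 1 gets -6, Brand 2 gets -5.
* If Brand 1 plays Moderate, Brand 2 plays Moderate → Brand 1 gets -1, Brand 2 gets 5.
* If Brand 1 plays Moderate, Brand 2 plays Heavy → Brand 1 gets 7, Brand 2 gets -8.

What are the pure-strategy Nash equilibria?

Brand 1 against Light: payoffs -8, -4, -6 → best response Light.
Brand 1 against Moderate: payoffs 5, -2, -1 → best response None.
Brand 1 against Heavy: payoffs -9, 0, 7 → best response Moderate.
Brand 2 against None: payoffs -8, -2, 8 → best response Heavy.
Brand 2 against Light: payoffs 2, 5, -8 → best response Moderate.
Brand 2 against Moderate: payoffs -5, 5, -8 → best response Moderate.
No profile is a mutual best response for all players.

There is no pure-strategy Nash equilibrium.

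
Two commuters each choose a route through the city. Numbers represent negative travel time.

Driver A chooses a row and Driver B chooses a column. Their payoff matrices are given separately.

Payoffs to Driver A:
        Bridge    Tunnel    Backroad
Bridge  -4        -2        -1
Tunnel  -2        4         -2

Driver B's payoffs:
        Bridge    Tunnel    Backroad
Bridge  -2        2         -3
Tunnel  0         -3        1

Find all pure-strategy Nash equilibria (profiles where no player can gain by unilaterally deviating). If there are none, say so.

No pure-strategy Nash equilibrium.

Check each profile: it is a Nash equilibrium iff no player can strictly gain by switching unilaterally.
(Bridge, Bridge): Driver A can switch to Tunnel (-4 → -2). Not NE.
(Bridge, Tunnel): Driver A can switch to Tunnel (-2 → 4). Not NE.
(Bridge, Backroad): Driver B can switch to Bridge (-3 → -2). Not NE.
(Tunnel, Bridge): Driver B can switch to Backroad (0 → 1). Not NE.
(Tunnel, Tunnel): Driver B can switch to Bridge (-3 → 0). Not NE.
(Tunnel, Backroad): Driver A can switch to Bridge (-2 → -1). Not NE.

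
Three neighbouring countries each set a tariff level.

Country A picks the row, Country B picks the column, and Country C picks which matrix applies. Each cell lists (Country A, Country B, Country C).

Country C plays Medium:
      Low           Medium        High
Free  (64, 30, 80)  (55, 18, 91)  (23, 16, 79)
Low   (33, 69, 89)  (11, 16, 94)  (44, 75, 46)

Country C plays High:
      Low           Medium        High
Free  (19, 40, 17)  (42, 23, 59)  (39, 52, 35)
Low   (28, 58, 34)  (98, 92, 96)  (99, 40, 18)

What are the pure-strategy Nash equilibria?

Pure-strategy Nash equilibria: (Free, Low, Medium), (Low, Medium, High), (Low, High, Medium)

(Free, Low, Medium): Country A gets 64, best alternative 33; Country B gets 30, best alternative 18; Country C gets 80, best alternative 17. No profitable deviation — NE.
(Free, Low, High): Country A can switch to Low (19 → 28). Not NE.
(Free, Medium, Medium): Country B can switch to Low (18 → 30). Not NE.
(Free, Medium, High): Country A can switch to Low (42 → 98). Not NE.
(Free, High, Medium): Country A can switch to Low (23 → 44). Not NE.
(Free, High, High): Country A can switch to Low (39 → 99). Not NE.
(Low, Low, Medium): Country A can switch to Free (33 → 64). Not NE.
(Low, Low, High): Country B can switch to Medium (58 → 92). Not NE.
(Low, Medium, Medium): Country A can switch to Free (11 → 55). Not NE.
(Low, Medium, High): Country A gets 98, best alternative 42; Country B gets 92, best alternative 58; Country C gets 96, best alternative 94. No profitable deviation — NE.
(Low, High, Medium): Country A gets 44, best alternative 23; Country B gets 75, best alternative 69; Country C gets 46, best alternative 18. No profitable deviation — NE.
(Low, High, High): Country B can switch to Low (40 → 58). Not NE.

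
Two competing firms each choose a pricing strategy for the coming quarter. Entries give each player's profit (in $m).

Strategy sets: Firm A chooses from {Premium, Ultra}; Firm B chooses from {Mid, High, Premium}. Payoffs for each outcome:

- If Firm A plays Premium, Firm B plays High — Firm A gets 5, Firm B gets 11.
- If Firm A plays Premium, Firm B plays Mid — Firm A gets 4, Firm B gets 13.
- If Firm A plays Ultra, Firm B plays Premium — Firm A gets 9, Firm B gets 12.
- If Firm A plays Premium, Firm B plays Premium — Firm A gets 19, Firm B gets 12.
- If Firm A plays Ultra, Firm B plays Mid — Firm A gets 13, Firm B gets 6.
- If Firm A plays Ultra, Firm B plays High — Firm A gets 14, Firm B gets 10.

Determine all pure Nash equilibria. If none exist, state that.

For each player, find the best response to each opponent profile; mutual best responses are the pure NE.
Firm A against Mid: payoffs 4, 13 → best response Ultra.
Firm A against High: payoffs 5, 14 → best response Ultra.
Firm A against Premium: payoffs 19, 9 → best response Premium.
Firm B against Premium: payoffs 13, 11, 12 → best response Mid.
Firm B against Ultra: payoffs 6, 10, 12 → best response Premium.
No profile is a mutual best response for all players.

none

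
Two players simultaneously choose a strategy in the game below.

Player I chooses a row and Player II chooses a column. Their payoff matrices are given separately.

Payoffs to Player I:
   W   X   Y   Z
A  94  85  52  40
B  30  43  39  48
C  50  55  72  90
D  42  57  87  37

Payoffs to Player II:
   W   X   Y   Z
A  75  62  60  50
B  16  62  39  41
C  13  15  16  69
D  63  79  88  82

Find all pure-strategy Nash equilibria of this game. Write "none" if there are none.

(A, W) and (C, Z) and (D, Y)

Player I against W: payoffs 94, 30, 50, 42 → best response A.
Player I against X: payoffs 85, 43, 55, 57 → best response A.
Player I against Y: payoffs 52, 39, 72, 87 → best response D.
Player I against Z: payoffs 40, 48, 90, 37 → best response C.
Player II against A: payoffs 75, 62, 60, 50 → best response W.
Player II against B: payoffs 16, 62, 39, 41 → best response X.
Player II against C: payoffs 13, 15, 16, 69 → best response Z.
Player II against D: payoffs 63, 79, 88, 82 → best response Y.
Mutual best responses: (A, W); (C, Z); (D, Y).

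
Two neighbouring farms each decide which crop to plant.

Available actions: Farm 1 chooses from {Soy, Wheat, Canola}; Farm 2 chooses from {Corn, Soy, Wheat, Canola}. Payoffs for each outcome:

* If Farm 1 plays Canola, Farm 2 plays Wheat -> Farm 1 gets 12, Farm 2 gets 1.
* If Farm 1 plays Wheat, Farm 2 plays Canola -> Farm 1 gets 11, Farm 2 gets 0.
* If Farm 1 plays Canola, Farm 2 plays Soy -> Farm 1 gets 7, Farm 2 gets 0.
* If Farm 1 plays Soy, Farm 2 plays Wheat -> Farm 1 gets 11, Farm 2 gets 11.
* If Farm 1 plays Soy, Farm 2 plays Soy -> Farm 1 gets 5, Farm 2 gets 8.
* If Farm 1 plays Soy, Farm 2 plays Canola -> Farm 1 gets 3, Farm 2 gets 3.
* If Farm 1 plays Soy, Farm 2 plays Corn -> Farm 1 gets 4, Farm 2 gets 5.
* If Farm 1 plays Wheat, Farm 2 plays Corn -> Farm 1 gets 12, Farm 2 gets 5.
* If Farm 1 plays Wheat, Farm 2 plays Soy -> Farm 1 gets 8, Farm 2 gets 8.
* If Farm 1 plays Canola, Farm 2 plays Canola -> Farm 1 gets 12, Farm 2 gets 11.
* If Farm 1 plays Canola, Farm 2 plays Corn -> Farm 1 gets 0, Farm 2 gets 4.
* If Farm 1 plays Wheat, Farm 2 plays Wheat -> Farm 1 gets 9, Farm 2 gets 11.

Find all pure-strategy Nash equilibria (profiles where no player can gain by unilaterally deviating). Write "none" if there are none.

Pure NE: (Canola, Canola)

(Soy, Corn): Farm 1 can switch to Wheat (4 → 12). Not NE.
(Soy, Soy): Farm 1 can switch to Wheat (5 → 8). Not NE.
(Soy, Wheat): Farm 1 can switch to Canola (11 → 12). Not NE.
(Soy, Canola): Farm 1 can switch to Wheat (3 → 11). Not NE.
(Wheat, Corn): Farm 2 can switch to Soy (5 → 8). Not NE.
(Wheat, Soy): Farm 2 can switch to Wheat (8 → 11). Not NE.
(Wheat, Wheat): Farm 1 can switch to Soy (9 → 11). Not NE.
(Wheat, Canola): Farm 1 can switch to Canola (11 → 12). Not NE.
(Canola, Corn): Farm 1 can switch to Soy (0 → 4). Not NE.
(Canola, Soy): Farm 1 can switch to Wheat (7 → 8). Not NE.
(Canola, Canola): Farm 1 gets 12, best alternative 11; Farm 2 gets 11, best alternative 4. No profitable deviation — NE.
(The remaining 1 profile has a profitable deviation by the same check.)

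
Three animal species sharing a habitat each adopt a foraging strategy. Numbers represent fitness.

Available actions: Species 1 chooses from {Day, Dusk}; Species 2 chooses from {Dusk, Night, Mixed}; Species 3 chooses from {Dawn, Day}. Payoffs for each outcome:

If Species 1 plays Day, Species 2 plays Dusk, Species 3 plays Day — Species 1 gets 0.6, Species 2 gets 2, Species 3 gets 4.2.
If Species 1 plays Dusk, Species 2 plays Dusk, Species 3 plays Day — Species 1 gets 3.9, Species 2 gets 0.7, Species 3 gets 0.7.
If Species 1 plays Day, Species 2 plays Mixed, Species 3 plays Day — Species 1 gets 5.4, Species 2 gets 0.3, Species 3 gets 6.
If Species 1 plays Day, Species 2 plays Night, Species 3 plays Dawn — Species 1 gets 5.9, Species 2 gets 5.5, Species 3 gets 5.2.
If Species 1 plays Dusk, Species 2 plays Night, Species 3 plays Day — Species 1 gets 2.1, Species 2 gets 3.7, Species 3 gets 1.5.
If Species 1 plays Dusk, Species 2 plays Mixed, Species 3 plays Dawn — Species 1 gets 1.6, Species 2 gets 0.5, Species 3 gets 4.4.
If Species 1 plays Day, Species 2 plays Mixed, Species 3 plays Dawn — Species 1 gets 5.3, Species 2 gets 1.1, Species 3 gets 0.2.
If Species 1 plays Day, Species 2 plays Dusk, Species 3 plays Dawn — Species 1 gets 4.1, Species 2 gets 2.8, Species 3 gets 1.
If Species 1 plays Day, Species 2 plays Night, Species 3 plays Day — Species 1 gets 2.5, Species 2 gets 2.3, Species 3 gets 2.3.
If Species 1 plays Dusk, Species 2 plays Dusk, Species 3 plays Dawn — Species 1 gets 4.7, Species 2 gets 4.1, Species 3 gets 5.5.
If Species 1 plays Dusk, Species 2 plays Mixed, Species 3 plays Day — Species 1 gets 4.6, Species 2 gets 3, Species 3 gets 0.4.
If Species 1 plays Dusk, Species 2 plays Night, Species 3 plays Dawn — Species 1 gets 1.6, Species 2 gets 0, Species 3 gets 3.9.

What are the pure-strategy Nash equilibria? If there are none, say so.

The pure Nash equilibria are (Day, Night, Dawn) and (Dusk, Dusk, Dawn).

Species 1 against (Dusk, Dawn): payoffs 4.1, 4.7 → best response Dusk.
Species 1 against (Dusk, Day): payoffs 0.6, 3.9 → best response Dusk.
Species 1 against (Night, Dawn): payoffs 5.9, 1.6 → best response Day.
Species 1 against (Night, Day): payoffs 2.5, 2.1 → best response Day.
Species 1 against (Mixed, Dawn): payoffs 5.3, 1.6 → best response Day.
Species 1 against (Mixed, Day): payoffs 5.4, 4.6 → best response Day.
Species 2 against (Day, Dawn): payoffs 2.8, 5.5, 1.1 → best response Night.
Species 2 against (Day, Day): payoffs 2, 2.3, 0.3 → best response Night.
Species 2 against (Dusk, Dawn): payoffs 4.1, 0, 0.5 → best response Dusk.
Species 2 against (Dusk, Day): payoffs 0.7, 3.7, 3 → best response Night.
Species 3 against (Day, Dusk): payoffs 1, 4.2 → best response Day.
Species 3 against (Day, Night): payoffs 5.2, 2.3 → best response Dawn.
Species 3 against (Day, Mixed): payoffs 0.2, 6 → best response Day.
Species 3 against (Dusk, Dusk): payoffs 5.5, 0.7 → best response Dawn.
Species 3 against (Dusk, Night): payoffs 3.9, 1.5 → best response Dawn.
Species 3 against (Dusk, Mixed): payoffs 4.4, 0.4 → best response Dawn.
Mutual best responses: (Day, Night, Dawn); (Dusk, Dusk, Dawn).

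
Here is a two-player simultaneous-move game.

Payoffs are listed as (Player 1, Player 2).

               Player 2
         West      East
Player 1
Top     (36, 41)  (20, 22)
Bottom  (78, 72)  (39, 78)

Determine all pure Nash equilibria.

Mark each player's best response to every combination of opponents' strategies; a profile where every player is best-responding is a pure Nash equilibrium.
Player 1 against West: payoffs 36, 78 → best response Bottom.
Player 1 against East: payoffs 20, 39 → best response Bottom.
Player 2 against Top: payoffs 41, 22 → best response West.
Player 2 against Bottom: payoffs 72, 78 → best response East.
Mutual best responses: (Bottom, East).

(Bottom, East)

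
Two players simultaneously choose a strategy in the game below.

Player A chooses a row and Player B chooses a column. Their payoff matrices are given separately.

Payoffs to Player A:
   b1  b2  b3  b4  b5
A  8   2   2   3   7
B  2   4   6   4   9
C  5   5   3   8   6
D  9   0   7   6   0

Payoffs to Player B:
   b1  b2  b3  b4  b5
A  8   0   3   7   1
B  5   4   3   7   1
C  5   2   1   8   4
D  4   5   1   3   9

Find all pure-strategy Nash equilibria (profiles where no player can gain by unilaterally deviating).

Player A against b1: payoffs 8, 2, 5, 9 → best response D.
Player A against b2: payoffs 2, 4, 5, 0 → best response C.
Player A against b3: payoffs 2, 6, 3, 7 → best response D.
Player A against b4: payoffs 3, 4, 8, 6 → best response C.
Player A against b5: payoffs 7, 9, 6, 0 → best response B.
Player B against A: payoffs 8, 0, 3, 7, 1 → best response b1.
Player B against B: payoffs 5, 4, 3, 7, 1 → best response b4.
Player B against C: payoffs 5, 2, 1, 8, 4 → best response b4.
Player B against D: payoffs 4, 5, 1, 3, 9 → best response b5.
Mutual best responses: (C, b4).

The unique pure-strategy Nash equilibrium is (C, b4).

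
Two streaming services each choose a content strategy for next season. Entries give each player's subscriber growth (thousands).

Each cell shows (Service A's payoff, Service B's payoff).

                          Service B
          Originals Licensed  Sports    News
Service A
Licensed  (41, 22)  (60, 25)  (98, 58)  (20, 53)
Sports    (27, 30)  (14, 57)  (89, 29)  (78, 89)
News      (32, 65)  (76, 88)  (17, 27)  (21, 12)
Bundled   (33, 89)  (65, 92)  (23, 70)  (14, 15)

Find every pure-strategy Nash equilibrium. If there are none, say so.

Check each profile: it is a Nash equilibrium iff no player can strictly gain by switching unilaterally.
(Licensed, Originals): Service B can switch to Licensed (22 → 25). Not NE.
(Licensed, Licensed): Service A can switch to News (60 → 76). Not NE.
(Licensed, Sports): Service A gets 98, best alternative 89; Service B gets 58, best alternative 53. No profitable deviation — NE.
(Licensed, News): Service A can switch to Sports (20 → 78). Not NE.
(Sports, Originals): Service A can switch to Licensed (27 → 41). Not NE.
(Sports, Licensed): Service A can switch to Licensed (14 → 60). Not NE.
(Sports, Sports): Service A can switch to Licensed (89 → 98). Not NE.
(Sports, News): Service A gets 78, best alternative 21; Service B gets 89, best alternative 57. No profitable deviation — NE.
(News, Licensed): Service A gets 76, best alternative 65; Service B gets 88, best alternative 65. No profitable deviation — NE.
(The remaining 7 profiles each have a profitable deviation by the same check.)

Pure-strategy Nash equilibria: (Licensed, Sports) and (Sports, News) and (News, Licensed)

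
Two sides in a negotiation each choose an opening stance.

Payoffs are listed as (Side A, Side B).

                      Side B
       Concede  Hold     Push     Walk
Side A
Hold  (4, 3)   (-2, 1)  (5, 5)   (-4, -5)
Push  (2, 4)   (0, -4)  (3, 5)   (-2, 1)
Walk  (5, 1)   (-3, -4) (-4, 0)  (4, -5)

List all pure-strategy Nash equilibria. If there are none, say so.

(Hold, Concede): Side A can switch to Walk (4 → 5). Not NE.
(Hold, Hold): Side A can switch to Push (-2 → 0). Not NE.
(Hold, Push): Side A gets 5, best alternative 3; Side B gets 5, best alternative 3. No profitable deviation — NE.
(Hold, Walk): Side A can switch to Push (-4 → -2). Not NE.
(Push, Concede): Side A can switch to Hold (2 → 4). Not NE.
(Push, Hold): Side B can switch to Concede (-4 → 4). Not NE.
(Push, Push): Side A can switch to Hold (3 → 5). Not NE.
(Walk, Concede): Side A gets 5, best alternative 4; Side B gets 1, best alternative 0. No profitable deviation — NE.
(The remaining 4 profiles each have a profitable deviation by the same check.)

Pure-strategy Nash equilibria: (Hold, Push), (Walk, Concede)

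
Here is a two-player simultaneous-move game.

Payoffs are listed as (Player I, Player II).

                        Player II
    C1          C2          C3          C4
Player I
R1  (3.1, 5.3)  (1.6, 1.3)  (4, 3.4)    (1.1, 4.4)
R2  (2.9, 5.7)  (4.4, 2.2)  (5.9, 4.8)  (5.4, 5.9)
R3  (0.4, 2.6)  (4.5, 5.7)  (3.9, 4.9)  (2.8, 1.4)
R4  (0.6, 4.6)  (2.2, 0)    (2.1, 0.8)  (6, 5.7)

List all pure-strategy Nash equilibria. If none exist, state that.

Pure-strategy Nash equilibria: (R1, C1), (R3, C2), (R4, C4)

Player I against C1: payoffs 3.1, 2.9, 0.4, 0.6 → best response R1.
Player I against C2: payoffs 1.6, 4.4, 4.5, 2.2 → best response R3.
Player I against C3: payoffs 4, 5.9, 3.9, 2.1 → best response R2.
Player I against C4: payoffs 1.1, 5.4, 2.8, 6 → best response R4.
Player II against R1: payoffs 5.3, 1.3, 3.4, 4.4 → best response C1.
Player II against R2: payoffs 5.7, 2.2, 4.8, 5.9 → best response C4.
Player II against R3: payoffs 2.6, 5.7, 4.9, 1.4 → best response C2.
Player II against R4: payoffs 4.6, 0, 0.8, 5.7 → best response C4.
Mutual best responses: (R1, C1); (R3, C2); (R4, C4).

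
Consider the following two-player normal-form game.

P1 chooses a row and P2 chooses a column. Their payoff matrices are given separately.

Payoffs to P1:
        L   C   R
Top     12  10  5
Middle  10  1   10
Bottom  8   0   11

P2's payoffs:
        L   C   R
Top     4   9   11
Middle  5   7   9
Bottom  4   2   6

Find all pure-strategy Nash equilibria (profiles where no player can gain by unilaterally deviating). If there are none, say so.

(Top, L): P2 can switch to C (4 → 9). Not NE.
(Top, C): P2 can switch to R (9 → 11). Not NE.
(Top, R): P1 can switch to Middle (5 → 10). Not NE.
(Middle, L): P1 can switch to Top (10 → 12). Not NE.
(Middle, C): P1 can switch to Top (1 → 10). Not NE.
(Middle, R): P1 can switch to Bottom (10 → 11). Not NE.
(Bottom, L): P1 can switch to Top (8 → 12). Not NE.
(Bottom, C): P1 can switch to Top (0 → 10). Not NE.
(Bottom, R): P1 gets 11, best alternative 10; P2 gets 6, best alternative 4. No profitable deviation — NE.

(Bottom, R)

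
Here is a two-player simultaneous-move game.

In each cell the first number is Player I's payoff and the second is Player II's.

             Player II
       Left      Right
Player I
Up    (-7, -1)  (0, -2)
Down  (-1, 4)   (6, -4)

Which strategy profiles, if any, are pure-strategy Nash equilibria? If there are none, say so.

The unique pure-strategy Nash equilibrium is (Down, Left).

Check each profile: it is a Nash equilibrium iff no player can strictly gain by switching unilaterally.
(Up, Left): Player I can switch to Down (-7 → -1). Not NE.
(Up, Right): Player I can switch to Down (0 → 6). Not NE.
(Down, Left): Player I gets -1, best alternative -7; Player II gets 4, best alternative -4. No profitable deviation — NE.
(Down, Right): Player II can switch to Left (-4 → 4). Not NE.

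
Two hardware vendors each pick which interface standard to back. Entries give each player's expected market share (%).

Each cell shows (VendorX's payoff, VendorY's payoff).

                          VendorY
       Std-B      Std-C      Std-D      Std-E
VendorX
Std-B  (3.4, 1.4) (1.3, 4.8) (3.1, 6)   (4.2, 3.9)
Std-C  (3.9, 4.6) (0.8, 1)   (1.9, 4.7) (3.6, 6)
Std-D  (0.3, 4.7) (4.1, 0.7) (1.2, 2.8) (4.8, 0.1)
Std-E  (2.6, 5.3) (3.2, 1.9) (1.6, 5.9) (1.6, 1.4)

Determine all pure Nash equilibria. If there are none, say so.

(Std-B, Std-B): VendorX can switch to Std-C (3.4 → 3.9). Not NE.
(Std-B, Std-C): VendorX can switch to Std-D (1.3 → 4.1). Not NE.
(Std-B, Std-D): VendorX gets 3.1, best alternative 1.9; VendorY gets 6, best alternative 4.8. No profitable deviation — NE.
(Std-B, Std-E): VendorX can switch to Std-D (4.2 → 4.8). Not NE.
(Std-C, Std-B): VendorY can switch to Std-D (4.6 → 4.7). Not NE.
(Std-C, Std-C): VendorX can switch to Std-B (0.8 → 1.3). Not NE.
(Std-C, Std-D): VendorX can switch to Std-B (1.9 → 3.1). Not NE.
(Std-C, Std-E): VendorX can switch to Std-B (3.6 → 4.2). Not NE.
(Std-D, Std-B): VendorX can switch to Std-B (0.3 → 3.4). Not NE.
(Std-D, Std-C): VendorY can switch to Std-B (0.7 → 4.7). Not NE.
(Std-D, Std-D): VendorX can switch to Std-B (1.2 → 3.1). Not NE.
(Std-D, Std-E): VendorY can switch to Std-B (0.1 → 4.7). Not NE.
(Std-E, Std-B): VendorX can switch to Std-B (2.6 → 3.4). Not NE.
(The remaining 3 profiles each have a profitable deviation by the same check.)

The unique pure-strategy Nash equilibrium is (Std-B, Std-D).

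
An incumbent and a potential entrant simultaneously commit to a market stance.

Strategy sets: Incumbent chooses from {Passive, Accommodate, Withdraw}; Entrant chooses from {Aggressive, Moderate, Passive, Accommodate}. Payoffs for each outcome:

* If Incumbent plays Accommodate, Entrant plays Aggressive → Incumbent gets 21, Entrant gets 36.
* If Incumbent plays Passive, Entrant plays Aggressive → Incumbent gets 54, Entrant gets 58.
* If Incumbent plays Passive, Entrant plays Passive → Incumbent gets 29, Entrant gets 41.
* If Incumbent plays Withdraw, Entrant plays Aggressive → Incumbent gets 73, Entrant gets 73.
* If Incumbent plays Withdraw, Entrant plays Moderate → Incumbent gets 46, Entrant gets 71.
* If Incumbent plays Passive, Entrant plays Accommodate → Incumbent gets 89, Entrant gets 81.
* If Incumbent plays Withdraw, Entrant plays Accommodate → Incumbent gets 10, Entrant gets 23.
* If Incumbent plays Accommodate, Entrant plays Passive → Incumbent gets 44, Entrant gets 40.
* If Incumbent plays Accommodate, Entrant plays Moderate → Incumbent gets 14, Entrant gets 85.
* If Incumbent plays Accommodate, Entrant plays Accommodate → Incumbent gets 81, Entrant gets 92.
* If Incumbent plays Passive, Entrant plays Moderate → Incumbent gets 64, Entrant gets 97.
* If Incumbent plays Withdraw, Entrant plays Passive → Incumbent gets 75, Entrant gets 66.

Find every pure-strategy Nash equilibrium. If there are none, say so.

Incumbent against Aggressive: payoffs 54, 21, 73 → best response Withdraw.
Incumbent against Moderate: payoffs 64, 14, 46 → best response Passive.
Incumbent against Passive: payoffs 29, 44, 75 → best response Withdraw.
Incumbent against Accommodate: payoffs 89, 81, 10 → best response Passive.
Entrant against Passive: payoffs 58, 97, 41, 81 → best response Moderate.
Entrant against Accommodate: payoffs 36, 85, 40, 92 → best response Accommodate.
Entrant against Withdraw: payoffs 73, 71, 66, 23 → best response Aggressive.
Mutual best responses: (Passive, Moderate); (Withdraw, Aggressive).

The pure Nash equilibria are (Passive, Moderate), (Withdraw, Aggressive).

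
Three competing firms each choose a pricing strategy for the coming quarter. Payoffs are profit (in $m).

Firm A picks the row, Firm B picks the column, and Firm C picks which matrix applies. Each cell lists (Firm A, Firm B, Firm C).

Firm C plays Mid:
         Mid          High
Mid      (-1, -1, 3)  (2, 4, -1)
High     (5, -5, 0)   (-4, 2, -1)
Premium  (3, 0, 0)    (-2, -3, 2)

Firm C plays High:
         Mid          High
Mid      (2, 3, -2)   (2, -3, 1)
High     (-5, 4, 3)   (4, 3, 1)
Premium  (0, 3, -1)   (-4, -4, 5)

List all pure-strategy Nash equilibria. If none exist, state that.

This game has no pure Nash equilibrium.

Firm A against (Mid, Mid): payoffs -1, 5, 3 → best response High.
Firm A against (Mid, High): payoffs 2, -5, 0 → best response Mid.
Firm A against (High, Mid): payoffs 2, -4, -2 → best response Mid.
Firm A against (High, High): payoffs 2, 4, -4 → best response High.
Firm B against (Mid, Mid): payoffs -1, 4 → best response High.
Firm B against (Mid, High): payoffs 3, -3 → best response Mid.
Firm B against (High, Mid): payoffs -5, 2 → best response High.
Firm B against (High, High): payoffs 4, 3 → best response Mid.
Firm B against (Premium, Mid): payoffs 0, -3 → best response Mid.
Firm B against (Premium, High): payoffs 3, -4 → best response Mid.
Firm C against (Mid, Mid): payoffs 3, -2 → best response Mid.
Firm C against (Mid, High): payoffs -1, 1 → best response High.
Firm C against (High, Mid): payoffs 0, 3 → best response High.
Firm C against (High, High): payoffs -1, 1 → best response High.
Firm C against (Premium, Mid): payoffs 0, -1 → best response Mid.
Firm C against (Premium, High): payoffs 2, 5 → best response High.
No profile is a mutual best response for all players.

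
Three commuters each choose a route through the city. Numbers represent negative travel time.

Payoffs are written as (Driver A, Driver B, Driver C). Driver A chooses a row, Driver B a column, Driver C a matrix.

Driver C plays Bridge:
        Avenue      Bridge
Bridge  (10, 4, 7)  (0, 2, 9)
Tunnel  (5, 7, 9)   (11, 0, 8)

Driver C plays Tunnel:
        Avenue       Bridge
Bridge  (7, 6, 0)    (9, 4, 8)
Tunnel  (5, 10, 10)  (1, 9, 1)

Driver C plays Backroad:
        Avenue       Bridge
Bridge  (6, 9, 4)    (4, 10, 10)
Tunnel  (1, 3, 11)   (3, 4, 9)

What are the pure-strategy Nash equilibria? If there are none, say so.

(Bridge, Avenue, Bridge), (Bridge, Bridge, Backroad)

For each strategy profile, look for a profitable unilateral deviation.
(Bridge, Avenue, Bridge): Driver A gets 10, best alternative 5; Driver B gets 4, best alternative 2; Driver C gets 7, best alternative 4. No profitable deviation — NE.
(Bridge, Avenue, Tunnel): Driver C can switch to Bridge (0 → 7). Not NE.
(Bridge, Avenue, Backroad): Driver B can switch to Bridge (9 → 10). Not NE.
(Bridge, Bridge, Bridge): Driver A can switch to Tunnel (0 → 11). Not NE.
(Bridge, Bridge, Tunnel): Driver B can switch to Avenue (4 → 6). Not NE.
(Bridge, Bridge, Backroad): Driver A gets 4, best alternative 3; Driver B gets 10, best alternative 9; Driver C gets 10, best alternative 9. No profitable deviation — NE.
(Tunnel, Avenue, Bridge): Driver A can switch to Bridge (5 → 10). Not NE.
(Tunnel, Avenue, Tunnel): Driver A can switch to Bridge (5 → 7). Not NE.
(Tunnel, Avenue, Backroad): Driver A can switch to Bridge (1 → 6). Not NE.
(Tunnel, Bridge, Bridge): Driver B can switch to Avenue (0 → 7). Not NE.
(The remaining 2 profiles each have a profitable deviation by the same check.)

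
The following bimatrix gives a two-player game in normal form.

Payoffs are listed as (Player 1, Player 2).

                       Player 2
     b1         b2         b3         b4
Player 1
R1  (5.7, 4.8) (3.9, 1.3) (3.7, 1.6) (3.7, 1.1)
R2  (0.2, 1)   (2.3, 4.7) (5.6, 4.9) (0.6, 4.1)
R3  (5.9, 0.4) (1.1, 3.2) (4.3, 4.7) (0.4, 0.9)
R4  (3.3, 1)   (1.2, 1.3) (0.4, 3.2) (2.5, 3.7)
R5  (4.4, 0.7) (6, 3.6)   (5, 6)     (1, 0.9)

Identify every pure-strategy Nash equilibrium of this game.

The unique pure-strategy Nash equilibrium is (R2, b3).

Mark each player's best response to every combination of opponents' strategies; a profile where every player is best-responding is a pure Nash equilibrium.
Player 1 against b1: payoffs 5.7, 0.2, 5.9, 3.3, 4.4 → best response R3.
Player 1 against b2: payoffs 3.9, 2.3, 1.1, 1.2, 6 → best response R5.
Player 1 against b3: payoffs 3.7, 5.6, 4.3, 0.4, 5 → best response R2.
Player 1 against b4: payoffs 3.7, 0.6, 0.4, 2.5, 1 → best response R1.
Player 2 against R1: payoffs 4.8, 1.3, 1.6, 1.1 → best response b1.
Player 2 against R2: payoffs 1, 4.7, 4.9, 4.1 → best response b3.
Player 2 against R3: payoffs 0.4, 3.2, 4.7, 0.9 → best response b3.
Player 2 against R4: payoffs 1, 1.3, 3.2, 3.7 → best response b4.
Player 2 against R5: payoffs 0.7, 3.6, 6, 0.9 → best response b3.
Mutual best responses: (R2, b3).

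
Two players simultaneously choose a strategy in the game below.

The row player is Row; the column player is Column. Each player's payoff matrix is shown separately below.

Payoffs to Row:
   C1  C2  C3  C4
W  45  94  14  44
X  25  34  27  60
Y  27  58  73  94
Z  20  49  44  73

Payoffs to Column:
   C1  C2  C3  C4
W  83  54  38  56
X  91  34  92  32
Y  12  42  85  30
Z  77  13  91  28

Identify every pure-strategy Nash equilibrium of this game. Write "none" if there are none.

(W, C1): Row gets 45, best alternative 27; Column gets 83, best alternative 56. No profitable deviation — NE.
(W, C2): Column can switch to C1 (54 → 83). Not NE.
(W, C3): Row can switch to X (14 → 27). Not NE.
(W, C4): Row can switch to X (44 → 60). Not NE.
(X, C1): Row can switch to W (25 → 45). Not NE.
(X, C2): Row can switch to W (34 → 94). Not NE.
(X, C3): Row can switch to Y (27 → 73). Not NE.
(X, C4): Row can switch to Y (60 → 94). Not NE.
(Y, C1): Row can switch to W (27 → 45). Not NE.
(Y, C3): Row gets 73, best alternative 44; Column gets 85, best alternative 42. No profitable deviation — NE.
(The remaining 6 profiles each have a profitable deviation by the same check.)

(W, C1) and (Y, C3)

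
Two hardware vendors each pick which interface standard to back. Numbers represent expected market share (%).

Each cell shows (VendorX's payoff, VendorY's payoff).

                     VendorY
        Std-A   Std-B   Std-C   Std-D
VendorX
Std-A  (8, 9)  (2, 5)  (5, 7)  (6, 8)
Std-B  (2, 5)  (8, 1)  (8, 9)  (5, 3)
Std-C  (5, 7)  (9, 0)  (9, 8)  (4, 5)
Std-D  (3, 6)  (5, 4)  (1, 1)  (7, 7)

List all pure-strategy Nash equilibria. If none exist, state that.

(Std-A, Std-A), (Std-C, Std-C), (Std-D, Std-D)

For each strategy profile, look for a profitable unilateral deviation.
(Std-A, Std-A): VendorX gets 8, best alternative 5; VendorY gets 9, best alternative 8. No profitable deviation — NE.
(Std-A, Std-B): VendorX can switch to Std-B (2 → 8). Not NE.
(Std-A, Std-C): VendorX can switch to Std-B (5 → 8). Not NE.
(Std-A, Std-D): VendorX can switch to Std-D (6 → 7). Not NE.
(Std-B, Std-A): VendorX can switch to Std-A (2 → 8). Not NE.
(Std-B, Std-B): VendorX can switch to Std-C (8 → 9). Not NE.
(Std-B, Std-C): VendorX can switch to Std-C (8 → 9). Not NE.
(Std-B, Std-D): VendorX can switch to Std-A (5 → 6). Not NE.
(Std-C, Std-A): VendorX can switch to Std-A (5 → 8). Not NE.
(Std-C, Std-B): VendorY can switch to Std-A (0 → 7). Not NE.
(Std-C, Std-C): VendorX gets 9, best alternative 8; VendorY gets 8, best alternative 7. No profitable deviation — NE.
(Std-C, Std-D): VendorX can switch to Std-A (4 → 6). Not NE.
(Std-D, Std-A): VendorX can switch to Std-A (3 → 8). Not NE.
(Std-D, Std-B): VendorX can switch to Std-B (5 → 8). Not NE.
(Std-D, Std-D): VendorX gets 7, best alternative 6; VendorY gets 7, best alternative 6. No profitable deviation — NE.
(The remaining 1 profile has a profitable deviation by the same check.)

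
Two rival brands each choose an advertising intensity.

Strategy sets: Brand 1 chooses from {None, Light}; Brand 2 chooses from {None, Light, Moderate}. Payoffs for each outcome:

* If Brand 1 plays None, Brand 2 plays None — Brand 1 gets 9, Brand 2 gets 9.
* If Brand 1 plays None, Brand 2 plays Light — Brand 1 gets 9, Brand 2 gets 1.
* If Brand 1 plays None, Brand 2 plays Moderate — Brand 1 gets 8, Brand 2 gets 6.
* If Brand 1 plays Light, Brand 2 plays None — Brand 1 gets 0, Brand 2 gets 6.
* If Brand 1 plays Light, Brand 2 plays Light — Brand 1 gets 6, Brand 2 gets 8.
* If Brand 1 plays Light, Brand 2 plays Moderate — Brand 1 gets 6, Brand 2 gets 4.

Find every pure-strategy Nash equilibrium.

Mark each player's best response to every combination of opponents' strategies; a profile where every player is best-responding is a pure Nash equilibrium.
Brand 1 against None: payoffs 9, 0 → best response None.
Brand 1 against Light: payoffs 9, 6 → best response None.
Brand 1 against Moderate: payoffs 8, 6 → best response None.
Brand 2 against None: payoffs 9, 1, 6 → best response None.
Brand 2 against Light: payoffs 6, 8, 4 → best response Light.
Mutual best responses: (None, None).

(None, None)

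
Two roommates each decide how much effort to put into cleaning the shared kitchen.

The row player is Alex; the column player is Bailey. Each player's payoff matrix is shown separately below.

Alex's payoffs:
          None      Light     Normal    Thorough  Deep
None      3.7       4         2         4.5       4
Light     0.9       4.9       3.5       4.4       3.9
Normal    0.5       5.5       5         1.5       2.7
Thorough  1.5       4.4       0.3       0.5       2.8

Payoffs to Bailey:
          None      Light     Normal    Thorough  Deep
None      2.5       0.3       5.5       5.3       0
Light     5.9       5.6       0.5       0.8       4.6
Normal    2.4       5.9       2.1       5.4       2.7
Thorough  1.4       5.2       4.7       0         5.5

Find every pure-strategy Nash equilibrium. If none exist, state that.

(None, None): Bailey can switch to Normal (2.5 → 5.5). Not NE.
(None, Light): Alex can switch to Light (4 → 4.9). Not NE.
(None, Normal): Alex can switch to Light (2 → 3.5). Not NE.
(None, Thorough): Bailey can switch to Normal (5.3 → 5.5). Not NE.
(None, Deep): Bailey can switch to None (0 → 2.5). Not NE.
(Light, None): Alex can switch to None (0.9 → 3.7). Not NE.
(Light, Light): Alex can switch to Normal (4.9 → 5.5). Not NE.
(Light, Normal): Alex can switch to Normal (3.5 → 5). Not NE.
(Normal, Light): Alex gets 5.5, best alternative 4.9; Bailey gets 5.9, best alternative 5.4. No profitable deviation — NE.
(The remaining 11 profiles each have a profitable deviation by the same check.)

Pure NE: (Normal, Light)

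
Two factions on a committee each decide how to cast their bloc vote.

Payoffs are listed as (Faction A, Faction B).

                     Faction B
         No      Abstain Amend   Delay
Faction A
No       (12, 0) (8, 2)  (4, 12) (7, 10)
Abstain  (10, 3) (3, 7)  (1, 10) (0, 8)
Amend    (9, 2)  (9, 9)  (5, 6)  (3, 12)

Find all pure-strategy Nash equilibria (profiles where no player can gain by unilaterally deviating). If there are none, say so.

For each player, find the best response to each opponent profile; mutual best responses are the pure NE.
Faction A against No: payoffs 12, 10, 9 → best response No.
Faction A against Abstain: payoffs 8, 3, 9 → best response Amend.
Faction A against Amend: payoffs 4, 1, 5 → best response Amend.
Faction A against Delay: payoffs 7, 0, 3 → best response No.
Faction B against No: payoffs 0, 2, 12, 10 → best response Amend.
Faction B against Abstain: payoffs 3, 7, 10, 8 → best response Amend.
Faction B against Amend: payoffs 2, 9, 6, 12 → best response Delay.
No profile is a mutual best response for all players.

There is no pure-strategy Nash equilibrium.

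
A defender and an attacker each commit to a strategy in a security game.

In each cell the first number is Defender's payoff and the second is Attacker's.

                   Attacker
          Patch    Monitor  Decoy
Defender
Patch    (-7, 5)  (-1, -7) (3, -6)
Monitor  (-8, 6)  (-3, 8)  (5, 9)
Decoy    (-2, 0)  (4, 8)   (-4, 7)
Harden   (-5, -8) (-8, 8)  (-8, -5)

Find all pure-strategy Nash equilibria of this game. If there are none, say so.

Mark each player's best response to every combination of opponents' strategies; a profile where every player is best-responding is a pure Nash equilibrium.
Defender against Patch: payoffs -7, -8, -2, -5 → best response Decoy.
Defender against Monitor: payoffs -1, -3, 4, -8 → best response Decoy.
Defender against Decoy: payoffs 3, 5, -4, -8 → best response Monitor.
Attacker against Patch: payoffs 5, -7, -6 → best response Patch.
Attacker against Monitor: payoffs 6, 8, 9 → best response Decoy.
Attacker against Decoy: payoffs 0, 8, 7 → best response Monitor.
Attacker against Harden: payoffs -8, 8, -5 → best response Monitor.
Mutual best responses: (Monitor, Decoy); (Decoy, Monitor).

The pure Nash equilibria are (Monitor, Decoy), (Decoy, Monitor).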